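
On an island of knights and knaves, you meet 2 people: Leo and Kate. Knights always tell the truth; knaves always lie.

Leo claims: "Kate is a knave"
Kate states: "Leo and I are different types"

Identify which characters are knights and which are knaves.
Leo is a knave.
Kate is a knight.

Verification:
- Leo (knave) says "Kate is a knave" - this is FALSE (a lie) because Kate is a knight.
- Kate (knight) says "Leo and I are different types" - this is TRUE because Kate is a knight and Leo is a knave.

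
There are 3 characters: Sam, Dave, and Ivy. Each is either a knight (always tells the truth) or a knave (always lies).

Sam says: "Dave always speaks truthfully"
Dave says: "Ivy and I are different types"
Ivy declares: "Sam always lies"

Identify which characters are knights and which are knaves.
Sam is a knight.
Dave is a knight.
Ivy is a knave.

Verification:
- Sam (knight) says "Dave always speaks truthfully" - this is TRUE because Dave is a knight.
- Dave (knight) says "Ivy and I are different types" - this is TRUE because Dave is a knight and Ivy is a knave.
- Ivy (knave) says "Sam always lies" - this is FALSE (a lie) because Sam is a knight.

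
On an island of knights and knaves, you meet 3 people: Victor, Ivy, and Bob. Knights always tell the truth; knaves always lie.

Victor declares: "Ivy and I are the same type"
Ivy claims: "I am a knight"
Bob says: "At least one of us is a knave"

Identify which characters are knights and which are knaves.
Victor is a knave.
Ivy is a knight.
Bob is a knight.

Verification:
- Victor (knave) says "Ivy and I are the same type" - this is FALSE (a lie) because Victor is a knave and Ivy is a knight.
- Ivy (knight) says "I am a knight" - this is TRUE because Ivy is a knight.
- Bob (knight) says "At least one of us is a knave" - this is TRUE because Victor is a knave.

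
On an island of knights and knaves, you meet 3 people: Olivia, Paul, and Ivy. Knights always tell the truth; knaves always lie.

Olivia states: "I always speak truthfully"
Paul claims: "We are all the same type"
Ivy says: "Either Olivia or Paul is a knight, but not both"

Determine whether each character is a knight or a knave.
Olivia is a knight.
Paul is a knave.
Ivy is a knight.

Verification:
- Olivia (knight) says "I always speak truthfully" - this is TRUE because Olivia is a knight.
- Paul (knave) says "We are all the same type" - this is FALSE (a lie) because Olivia and Ivy are knights and Paul is a knave.
- Ivy (knight) says "Either Olivia or Paul is a knight, but not both" - this is TRUE because Olivia is a knight and Paul is a knave.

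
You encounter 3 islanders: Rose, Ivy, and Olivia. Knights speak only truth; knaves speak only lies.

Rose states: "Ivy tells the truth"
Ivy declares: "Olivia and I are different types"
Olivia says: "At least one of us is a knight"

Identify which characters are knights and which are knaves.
Rose is a knave.
Ivy is a knave.
Olivia is a knave.

Verification:
- Rose (knave) says "Ivy tells the truth" - this is FALSE (a lie) because Ivy is a knave.
- Ivy (knave) says "Olivia and I are different types" - this is FALSE (a lie) because Ivy is a knave and Olivia is a knave.
- Olivia (knave) says "At least one of us is a knight" - this is FALSE (a lie) because no one is a knight.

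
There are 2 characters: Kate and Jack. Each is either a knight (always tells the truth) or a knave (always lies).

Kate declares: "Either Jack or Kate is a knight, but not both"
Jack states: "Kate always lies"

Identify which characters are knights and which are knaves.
Kate is a knight.
Jack is a knave.

Verification:
- Kate (knight) says "Either Jack or Kate is a knight, but not both" - this is TRUE because Jack is a knave and Kate is a knight.
- Jack (knave) says "Kate always lies" - this is FALSE (a lie) because Kate is a knight.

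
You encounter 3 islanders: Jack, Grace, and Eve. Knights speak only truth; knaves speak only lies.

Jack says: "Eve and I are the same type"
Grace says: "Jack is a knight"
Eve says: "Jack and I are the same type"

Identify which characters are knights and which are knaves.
Jack is a knight.
Grace is a knight.
Eve is a knight.

Verification:
- Jack (knight) says "Eve and I are the same type" - this is TRUE because Jack is a knight and Eve is a knight.
- Grace (knight) says "Jack is a knight" - this is TRUE because Jack is a knight.
- Eve (knight) says "Jack and I are the same type" - this is TRUE because Eve is a knight and Jack is a knight.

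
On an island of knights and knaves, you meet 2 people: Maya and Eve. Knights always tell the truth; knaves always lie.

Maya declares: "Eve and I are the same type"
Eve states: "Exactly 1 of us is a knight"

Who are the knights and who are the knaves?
Maya is a knave.
Eve is a knight.

Verification:
- Maya (knave) says "Eve and I are the same type" - this is FALSE (a lie) because Maya is a knave and Eve is a knight.
- Eve (knight) says "Exactly 1 of us is a knight" - this is TRUE because there are 1 knights.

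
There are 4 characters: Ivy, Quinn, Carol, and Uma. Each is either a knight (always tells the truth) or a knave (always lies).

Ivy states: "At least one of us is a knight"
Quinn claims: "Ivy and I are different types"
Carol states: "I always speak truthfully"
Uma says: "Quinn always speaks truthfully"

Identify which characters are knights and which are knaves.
Ivy is a knave.
Quinn is a knave.
Carol is a knave.
Uma is a knave.

Verification:
- Ivy (knave) says "At least one of us is a knight" - this is FALSE (a lie) because no one is a knight.
- Quinn (knave) says "Ivy and I are different types" - this is FALSE (a lie) because Quinn is a knave and Ivy is a knave.
- Carol (knave) says "I always speak truthfully" - this is FALSE (a lie) because Carol is a knave.
- Uma (knave) says "Quinn always speaks truthfully" - this is FALSE (a lie) because Quinn is a knave.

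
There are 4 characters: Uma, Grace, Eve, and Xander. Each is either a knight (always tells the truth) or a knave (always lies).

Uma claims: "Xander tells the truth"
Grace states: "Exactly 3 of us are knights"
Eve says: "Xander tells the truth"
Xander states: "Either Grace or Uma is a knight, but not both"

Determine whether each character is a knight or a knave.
Uma is a knave.
Grace is a knave.
Eve is a knave.
Xander is a knave.

Verification:
- Uma (knave) says "Xander tells the truth" - this is FALSE (a lie) because Xander is a knave.
- Grace (knave) says "Exactly 3 of us are knights" - this is FALSE (a lie) because there are 0 knights.
- Eve (knave) says "Xander tells the truth" - this is FALSE (a lie) because Xander is a knave.
- Xander (knave) says "Either Grace or Uma is a knight, but not both" - this is FALSE (a lie) because Grace is a knave and Uma is a knave.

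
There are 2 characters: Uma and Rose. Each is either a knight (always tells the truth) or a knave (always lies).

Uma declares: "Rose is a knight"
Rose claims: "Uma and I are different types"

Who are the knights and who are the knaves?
Uma is a knave.
Rose is a knave.

Verification:
- Uma (knave) says "Rose is a knight" - this is FALSE (a lie) because Rose is a knave.
- Rose (knave) says "Uma and I are different types" - this is FALSE (a lie) because Rose is a knave and Uma is a knave.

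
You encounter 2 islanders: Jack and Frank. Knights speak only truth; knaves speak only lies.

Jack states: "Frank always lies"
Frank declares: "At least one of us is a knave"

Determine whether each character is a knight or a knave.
Jack is a knave.
Frank is a knight.

Verification:
- Jack (knave) says "Frank always lies" - this is FALSE (a lie) because Frank is a knight.
- Frank (knight) says "At least one of us is a knave" - this is TRUE because Jack is a knave.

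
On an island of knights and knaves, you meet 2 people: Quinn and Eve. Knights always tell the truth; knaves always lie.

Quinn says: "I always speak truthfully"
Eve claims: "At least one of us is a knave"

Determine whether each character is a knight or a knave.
Quinn is a knave.
Eve is a knight.

Verification:
- Quinn (knave) says "I always speak truthfully" - this is FALSE (a lie) because Quinn is a knave.
- Eve (knight) says "At least one of us is a knave" - this is TRUE because Quinn is a knave.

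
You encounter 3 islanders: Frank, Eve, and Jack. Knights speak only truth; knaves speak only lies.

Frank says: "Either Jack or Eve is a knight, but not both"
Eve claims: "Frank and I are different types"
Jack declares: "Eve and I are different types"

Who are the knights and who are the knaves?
Frank is a knave.
Eve is a knave.
Jack is a knave.

Verification:
- Frank (knave) says "Either Jack or Eve is a knight, but not both" - this is FALSE (a lie) because Jack is a knave and Eve is a knave.
- Eve (knave) says "Frank and I are different types" - this is FALSE (a lie) because Eve is a knave and Frank is a knave.
- Jack (knave) says "Eve and I are different types" - this is FALSE (a lie) because Jack is a knave and Eve is a knave.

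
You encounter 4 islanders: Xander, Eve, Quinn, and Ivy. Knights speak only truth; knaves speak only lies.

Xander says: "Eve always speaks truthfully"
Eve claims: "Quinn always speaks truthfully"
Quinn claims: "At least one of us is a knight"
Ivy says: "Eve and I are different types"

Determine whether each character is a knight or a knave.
Xander is a knave.
Eve is a knave.
Quinn is a knave.
Ivy is a knave.

Verification:
- Xander (knave) says "Eve always speaks truthfully" - this is FALSE (a lie) because Eve is a knave.
- Eve (knave) says "Quinn always speaks truthfully" - this is FALSE (a lie) because Quinn is a knave.
- Quinn (knave) says "At least one of us is a knight" - this is FALSE (a lie) because no one is a knight.
- Ivy (knave) says "Eve and I are different types" - this is FALSE (a lie) because Ivy is a knave and Eve is a knave.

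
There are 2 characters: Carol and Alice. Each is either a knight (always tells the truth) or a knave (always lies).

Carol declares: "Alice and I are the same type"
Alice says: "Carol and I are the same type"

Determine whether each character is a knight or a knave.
Carol is a knight.
Alice is a knight.

Verification:
- Carol (knight) says "Alice and I are the same type" - this is TRUE because Carol is a knight and Alice is a knight.
- Alice (knight) says "Carol and I are the same type" - this is TRUE because Alice is a knight and Carol is a knight.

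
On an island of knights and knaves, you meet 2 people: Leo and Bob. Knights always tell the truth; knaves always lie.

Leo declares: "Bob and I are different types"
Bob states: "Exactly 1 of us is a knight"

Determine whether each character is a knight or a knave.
Leo is a knave.
Bob is a knave.

Verification:
- Leo (knave) says "Bob and I are different types" - this is FALSE (a lie) because Leo is a knave and Bob is a knave.
- Bob (knave) says "Exactly 1 of us is a knight" - this is FALSE (a lie) because there are 0 knights.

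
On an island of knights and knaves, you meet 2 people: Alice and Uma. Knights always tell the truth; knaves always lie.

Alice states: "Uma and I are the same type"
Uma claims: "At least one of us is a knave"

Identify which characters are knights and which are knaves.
Alice is a knave.
Uma is a knight.

Verification:
- Alice (knave) says "Uma and I are the same type" - this is FALSE (a lie) because Alice is a knave and Uma is a knight.
- Uma (knight) says "At least one of us is a knave" - this is TRUE because Alice is a knave.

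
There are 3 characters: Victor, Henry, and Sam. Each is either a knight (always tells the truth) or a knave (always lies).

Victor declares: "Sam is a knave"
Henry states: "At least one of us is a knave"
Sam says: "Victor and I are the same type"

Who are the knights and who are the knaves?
Victor is a knight.
Henry is a knight.
Sam is a knave.

Verification:
- Victor (knight) says "Sam is a knave" - this is TRUE because Sam is a knave.
- Henry (knight) says "At least one of us is a knave" - this is TRUE because Sam is a knave.
- Sam (knave) says "Victor and I are the same type" - this is FALSE (a lie) because Sam is a knave and Victor is a knight.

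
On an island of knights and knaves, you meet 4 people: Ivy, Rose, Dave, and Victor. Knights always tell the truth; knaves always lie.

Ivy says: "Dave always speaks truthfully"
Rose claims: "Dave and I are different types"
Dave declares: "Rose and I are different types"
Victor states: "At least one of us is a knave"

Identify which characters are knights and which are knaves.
Ivy is a knave.
Rose is a knave.
Dave is a knave.
Victor is a knight.

Verification:
- Ivy (knave) says "Dave always speaks truthfully" - this is FALSE (a lie) because Dave is a knave.
- Rose (knave) says "Dave and I are different types" - this is FALSE (a lie) because Rose is a knave and Dave is a knave.
- Dave (knave) says "Rose and I are different types" - this is FALSE (a lie) because Dave is a knave and Rose is a knave.
- Victor (knight) says "At least one of us is a knave" - this is TRUE because Ivy, Rose, and Dave are knaves.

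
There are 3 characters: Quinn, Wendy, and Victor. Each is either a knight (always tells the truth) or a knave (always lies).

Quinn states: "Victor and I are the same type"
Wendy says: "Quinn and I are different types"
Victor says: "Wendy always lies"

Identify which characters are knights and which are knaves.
Quinn is a knave.
Wendy is a knave.
Victor is a knight.

Verification:
- Quinn (knave) says "Victor and I are the same type" - this is FALSE (a lie) because Quinn is a knave and Victor is a knight.
- Wendy (knave) says "Quinn and I are different types" - this is FALSE (a lie) because Wendy is a knave and Quinn is a knave.
- Victor (knight) says "Wendy always lies" - this is TRUE because Wendy is a knave.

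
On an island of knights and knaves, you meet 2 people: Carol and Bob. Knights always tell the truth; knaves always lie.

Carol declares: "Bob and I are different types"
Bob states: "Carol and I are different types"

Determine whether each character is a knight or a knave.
Carol is a knave.
Bob is a knave.

Verification:
- Carol (knave) says "Bob and I are different types" - this is FALSE (a lie) because Carol is a knave and Bob is a knave.
- Bob (knave) says "Carol and I are different types" - this is FALSE (a lie) because Bob is a knave and Carol is a knave.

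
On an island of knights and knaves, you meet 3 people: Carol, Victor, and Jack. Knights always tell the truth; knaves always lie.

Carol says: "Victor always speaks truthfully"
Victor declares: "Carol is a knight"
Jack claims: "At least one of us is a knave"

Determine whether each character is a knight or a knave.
Carol is a knave.
Victor is a knave.
Jack is a knight.

Verification:
- Carol (knave) says "Victor always speaks truthfully" - this is FALSE (a lie) because Victor is a knave.
- Victor (knave) says "Carol is a knight" - this is FALSE (a lie) because Carol is a knave.
- Jack (knight) says "At least one of us is a knave" - this is TRUE because Carol and Victor are knaves.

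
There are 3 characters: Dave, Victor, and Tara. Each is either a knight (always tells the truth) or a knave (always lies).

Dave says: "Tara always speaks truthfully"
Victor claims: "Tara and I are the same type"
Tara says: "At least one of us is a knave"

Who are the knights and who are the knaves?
Dave is a knight.
Victor is a knave.
Tara is a knight.

Verification:
- Dave (knight) says "Tara always speaks truthfully" - this is TRUE because Tara is a knight.
- Victor (knave) says "Tara and I are the same type" - this is FALSE (a lie) because Victor is a knave and Tara is a knight.
- Tara (knight) says "At least one of us is a knave" - this is TRUE because Victor is a knave.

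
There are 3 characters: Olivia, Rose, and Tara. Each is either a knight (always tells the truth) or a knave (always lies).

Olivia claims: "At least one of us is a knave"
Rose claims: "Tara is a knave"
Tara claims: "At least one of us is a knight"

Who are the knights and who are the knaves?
Olivia is a knight.
Rose is a knave.
Tara is a knight.

Verification:
- Olivia (knight) says "At least one of us is a knave" - this is TRUE because Rose is a knave.
- Rose (knave) says "Tara is a knave" - this is FALSE (a lie) because Tara is a knight.
- Tara (knight) says "At least one of us is a knight" - this is TRUE because Olivia and Tara are knights.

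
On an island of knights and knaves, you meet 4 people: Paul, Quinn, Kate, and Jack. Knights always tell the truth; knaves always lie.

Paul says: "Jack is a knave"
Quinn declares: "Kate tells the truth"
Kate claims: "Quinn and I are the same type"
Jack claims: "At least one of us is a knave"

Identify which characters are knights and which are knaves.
Paul is a knave.
Quinn is a knight.
Kate is a knight.
Jack is a knight.

Verification:
- Paul (knave) says "Jack is a knave" - this is FALSE (a lie) because Jack is a knight.
- Quinn (knight) says "Kate tells the truth" - this is TRUE because Kate is a knight.
- Kate (knight) says "Quinn and I are the same type" - this is TRUE because Kate is a knight and Quinn is a knight.
- Jack (knight) says "At least one of us is a knave" - this is TRUE because Paul is a knave.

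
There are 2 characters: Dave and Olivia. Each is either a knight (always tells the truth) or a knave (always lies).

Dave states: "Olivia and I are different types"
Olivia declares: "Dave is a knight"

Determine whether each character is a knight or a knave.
Dave is a knave.
Olivia is a knave.

Verification:
- Dave (knave) says "Olivia and I are different types" - this is FALSE (a lie) because Dave is a knave and Olivia is a knave.
- Olivia (knave) says "Dave is a knight" - this is FALSE (a lie) because Dave is a knave.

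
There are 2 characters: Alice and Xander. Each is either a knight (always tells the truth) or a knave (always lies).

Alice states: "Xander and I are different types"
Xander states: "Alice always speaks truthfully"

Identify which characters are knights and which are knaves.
Alice is a knave.
Xander is a knave.

Verification:
- Alice (knave) says "Xander and I are different types" - this is FALSE (a lie) because Alice is a knave and Xander is a knave.
- Xander (knave) says "Alice always speaks truthfully" - this is FALSE (a lie) because Alice is a knave.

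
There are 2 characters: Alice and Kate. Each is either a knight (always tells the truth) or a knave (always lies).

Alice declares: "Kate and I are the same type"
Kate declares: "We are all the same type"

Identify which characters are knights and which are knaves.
Alice is a knight.
Kate is a knight.

Verification:
- Alice (knight) says "Kate and I are the same type" - this is TRUE because Alice is a knight and Kate is a knight.
- Kate (knight) says "We are all the same type" - this is TRUE because Alice and Kate are knights.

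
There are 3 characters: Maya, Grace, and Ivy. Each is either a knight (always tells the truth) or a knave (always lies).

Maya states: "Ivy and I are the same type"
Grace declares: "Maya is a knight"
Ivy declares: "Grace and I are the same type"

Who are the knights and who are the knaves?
Maya is a knight.
Grace is a knight.
Ivy is a knight.

Verification:
- Maya (knight) says "Ivy and I are the same type" - this is TRUE because Maya is a knight and Ivy is a knight.
- Grace (knight) says "Maya is a knight" - this is TRUE because Maya is a knight.
- Ivy (knight) says "Grace and I are the same type" - this is TRUE because Ivy is a knight and Grace is a knight.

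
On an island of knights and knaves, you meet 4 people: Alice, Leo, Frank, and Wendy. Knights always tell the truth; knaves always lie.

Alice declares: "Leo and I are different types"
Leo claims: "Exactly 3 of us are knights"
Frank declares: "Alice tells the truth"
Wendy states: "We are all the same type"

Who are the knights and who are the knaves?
Alice is a knight.
Leo is a knave.
Frank is a knight.
Wendy is a knave.

Verification:
- Alice (knight) says "Leo and I are different types" - this is TRUE because Alice is a knight and Leo is a knave.
- Leo (knave) says "Exactly 3 of us are knights" - this is FALSE (a lie) because there are 2 knights.
- Frank (knight) says "Alice tells the truth" - this is TRUE because Alice is a knight.
- Wendy (knave) says "We are all the same type" - this is FALSE (a lie) because Alice and Frank are knights and Leo and Wendy are knaves.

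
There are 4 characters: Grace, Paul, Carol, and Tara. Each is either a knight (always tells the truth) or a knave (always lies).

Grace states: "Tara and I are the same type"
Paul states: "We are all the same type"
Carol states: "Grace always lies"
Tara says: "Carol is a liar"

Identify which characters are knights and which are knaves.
Grace is a knight.
Paul is a knave.
Carol is a knave.
Tara is a knight.

Verification:
- Grace (knight) says "Tara and I are the same type" - this is TRUE because Grace is a knight and Tara is a knight.
- Paul (knave) says "We are all the same type" - this is FALSE (a lie) because Grace and Tara are knights and Paul and Carol are knaves.
- Carol (knave) says "Grace always lies" - this is FALSE (a lie) because Grace is a knight.
- Tara (knight) says "Carol is a liar" - this is TRUE because Carol is a knave.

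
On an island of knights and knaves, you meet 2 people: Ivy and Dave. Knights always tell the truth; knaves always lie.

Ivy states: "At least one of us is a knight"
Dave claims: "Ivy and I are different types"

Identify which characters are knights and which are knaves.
Ivy is a knave.
Dave is a knave.

Verification:
- Ivy (knave) says "At least one of us is a knight" - this is FALSE (a lie) because no one is a knight.
- Dave (knave) says "Ivy and I are different types" - this is FALSE (a lie) because Dave is a knave and Ivy is a knave.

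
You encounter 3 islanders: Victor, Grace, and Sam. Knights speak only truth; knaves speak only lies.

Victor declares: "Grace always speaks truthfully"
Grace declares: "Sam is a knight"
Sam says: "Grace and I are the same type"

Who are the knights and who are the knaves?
Victor is a knight.
Grace is a knight.
Sam is a knight.

Verification:
- Victor (knight) says "Grace always speaks truthfully" - this is TRUE because Grace is a knight.
- Grace (knight) says "Sam is a knight" - this is TRUE because Sam is a knight.
- Sam (knight) says "Grace and I are the same type" - this is TRUE because Sam is a knight and Grace is a knight.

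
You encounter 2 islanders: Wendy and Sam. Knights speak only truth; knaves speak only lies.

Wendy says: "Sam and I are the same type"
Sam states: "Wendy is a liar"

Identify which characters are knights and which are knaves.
Wendy is a knave.
Sam is a knight.

Verification:
- Wendy (knave) says "Sam and I are the same type" - this is FALSE (a lie) because Wendy is a knave and Sam is a knight.
- Sam (knight) says "Wendy is a liar" - this is TRUE because Wendy is a knave.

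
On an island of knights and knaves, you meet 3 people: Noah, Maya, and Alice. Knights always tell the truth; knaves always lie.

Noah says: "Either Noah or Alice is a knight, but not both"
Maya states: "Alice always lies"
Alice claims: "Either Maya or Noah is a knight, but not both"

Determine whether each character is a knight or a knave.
Noah is a knight.
Maya is a knight.
Alice is a knave.

Verification:
- Noah (knight) says "Either Noah or Alice is a knight, but not both" - this is TRUE because Noah is a knight and Alice is a knave.
- Maya (knight) says "Alice always lies" - this is TRUE because Alice is a knave.
- Alice (knave) says "Either Maya or Noah is a knight, but not both" - this is FALSE (a lie) because Maya is a knight and Noah is a knight.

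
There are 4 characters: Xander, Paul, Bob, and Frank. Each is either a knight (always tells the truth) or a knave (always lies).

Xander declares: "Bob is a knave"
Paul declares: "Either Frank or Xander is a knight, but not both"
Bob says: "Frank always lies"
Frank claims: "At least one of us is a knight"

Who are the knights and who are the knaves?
Xander is a knight.
Paul is a knave.
Bob is a knave.
Frank is a knight.

Verification:
- Xander (knight) says "Bob is a knave" - this is TRUE because Bob is a knave.
- Paul (knave) says "Either Frank or Xander is a knight, but not both" - this is FALSE (a lie) because Frank is a knight and Xander is a knight.
- Bob (knave) says "Frank always lies" - this is FALSE (a lie) because Frank is a knight.
- Frank (knight) says "At least one of us is a knight" - this is TRUE because Xander and Frank are knights.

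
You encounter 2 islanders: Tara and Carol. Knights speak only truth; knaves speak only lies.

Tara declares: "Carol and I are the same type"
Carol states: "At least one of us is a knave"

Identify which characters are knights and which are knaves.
Tara is a knave.
Carol is a knight.

Verification:
- Tara (knave) says "Carol and I are the same type" - this is FALSE (a lie) because Tara is a knave and Carol is a knight.
- Carol (knight) says "At least one of us is a knave" - this is TRUE because Tara is a knave.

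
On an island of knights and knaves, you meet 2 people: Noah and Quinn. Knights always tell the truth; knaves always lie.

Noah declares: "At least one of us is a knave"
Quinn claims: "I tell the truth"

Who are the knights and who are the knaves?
Noah is a knight.
Quinn is a knave.

Verification:
- Noah (knight) says "At least one of us is a knave" - this is TRUE because Quinn is a knave.
- Quinn (knave) says "I tell the truth" - this is FALSE (a lie) because Quinn is a knave.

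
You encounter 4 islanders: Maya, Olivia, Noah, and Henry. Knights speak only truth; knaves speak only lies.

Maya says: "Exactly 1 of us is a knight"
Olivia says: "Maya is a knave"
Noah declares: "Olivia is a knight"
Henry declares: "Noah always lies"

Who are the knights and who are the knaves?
Maya is a knave.
Olivia is a knight.
Noah is a knight.
Henry is a knave.

Verification:
- Maya (knave) says "Exactly 1 of us is a knight" - this is FALSE (a lie) because there are 2 knights.
- Olivia (knight) says "Maya is a knave" - this is TRUE because Maya is a knave.
- Noah (knight) says "Olivia is a knight" - this is TRUE because Olivia is a knight.
- Henry (knave) says "Noah always lies" - this is FALSE (a lie) because Noah is a knight.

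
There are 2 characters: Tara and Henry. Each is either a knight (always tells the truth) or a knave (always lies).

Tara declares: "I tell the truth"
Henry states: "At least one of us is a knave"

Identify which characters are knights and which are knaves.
Tara is a knave.
Henry is a knight.

Verification:
- Tara (knave) says "I tell the truth" - this is FALSE (a lie) because Tara is a knave.
- Henry (knight) says "At least one of us is a knave" - this is TRUE because Tara is a knave.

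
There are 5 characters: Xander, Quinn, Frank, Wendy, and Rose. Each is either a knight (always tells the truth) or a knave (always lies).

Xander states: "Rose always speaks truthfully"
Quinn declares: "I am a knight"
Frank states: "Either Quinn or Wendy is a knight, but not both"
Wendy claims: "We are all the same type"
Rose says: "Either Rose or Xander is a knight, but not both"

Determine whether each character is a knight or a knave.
Xander is a knave.
Quinn is a knight.
Frank is a knight.
Wendy is a knave.
Rose is a knave.

Verification:
- Xander (knave) says "Rose always speaks truthfully" - this is FALSE (a lie) because Rose is a knave.
- Quinn (knight) says "I am a knight" - this is TRUE because Quinn is a knight.
- Frank (knight) says "Either Quinn or Wendy is a knight, but not both" - this is TRUE because Quinn is a knight and Wendy is a knave.
- Wendy (knave) says "We are all the same type" - this is FALSE (a lie) because Quinn and Frank are knights and Xander, Wendy, and Rose are knaves.
- Rose (knave) says "Either Rose or Xander is a knight, but not both" - this is FALSE (a lie) because Rose is a knave and Xander is a knave.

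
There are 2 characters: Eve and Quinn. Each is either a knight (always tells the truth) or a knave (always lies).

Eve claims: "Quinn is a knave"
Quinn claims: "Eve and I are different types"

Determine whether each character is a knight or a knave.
Eve is a knave.
Quinn is a knight.

Verification:
- Eve (knave) says "Quinn is a knave" - this is FALSE (a lie) because Quinn is a knight.
- Quinn (knight) says "Eve and I are different types" - this is TRUE because Quinn is a knight and Eve is a knave.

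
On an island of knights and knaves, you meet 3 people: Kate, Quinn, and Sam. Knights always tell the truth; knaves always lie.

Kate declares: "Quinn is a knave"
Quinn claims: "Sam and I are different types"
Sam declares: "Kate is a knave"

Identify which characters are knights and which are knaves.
Kate is a knight.
Quinn is a knave.
Sam is a knave.

Verification:
- Kate (knight) says "Quinn is a knave" - this is TRUE because Quinn is a knave.
- Quinn (knave) says "Sam and I are different types" - this is FALSE (a lie) because Quinn is a knave and Sam is a knave.
- Sam (knave) says "Kate is a knave" - this is FALSE (a lie) because Kate is a knight.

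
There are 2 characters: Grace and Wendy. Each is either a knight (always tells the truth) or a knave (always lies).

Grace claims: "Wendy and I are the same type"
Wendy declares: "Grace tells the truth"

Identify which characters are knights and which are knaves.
Grace is a knight.
Wendy is a knight.

Verification:
- Grace (knight) says "Wendy and I are the same type" - this is TRUE because Grace is a knight and Wendy is a knight.
- Wendy (knight) says "Grace tells the truth" - this is TRUE because Grace is a knight.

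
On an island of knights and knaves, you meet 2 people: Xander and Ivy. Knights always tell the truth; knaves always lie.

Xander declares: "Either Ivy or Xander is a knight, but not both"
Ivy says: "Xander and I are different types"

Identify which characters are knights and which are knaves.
Xander is a knave.
Ivy is a knave.

Verification:
- Xander (knave) says "Either Ivy or Xander is a knight, but not both" - this is FALSE (a lie) because Ivy is a knave and Xander is a knave.
- Ivy (knave) says "Xander and I are different types" - this is FALSE (a lie) because Ivy is a knave and Xander is a knave.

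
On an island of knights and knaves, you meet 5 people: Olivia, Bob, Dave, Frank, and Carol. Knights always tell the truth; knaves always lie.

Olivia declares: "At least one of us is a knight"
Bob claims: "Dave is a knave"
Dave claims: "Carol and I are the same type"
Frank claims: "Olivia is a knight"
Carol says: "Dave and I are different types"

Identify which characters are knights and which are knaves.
Olivia is a knight.
Bob is a knight.
Dave is a knave.
Frank is a knight.
Carol is a knight.

Verification:
- Olivia (knight) says "At least one of us is a knight" - this is TRUE because Olivia, Bob, Frank, and Carol are knights.
- Bob (knight) says "Dave is a knave" - this is TRUE because Dave is a knave.
- Dave (knave) says "Carol and I are the same type" - this is FALSE (a lie) because Dave is a knave and Carol is a knight.
- Frank (knight) says "Olivia is a knight" - this is TRUE because Olivia is a knight.
- Carol (knight) says "Dave and I are different types" - this is TRUE because Carol is a knight and Dave is a knave.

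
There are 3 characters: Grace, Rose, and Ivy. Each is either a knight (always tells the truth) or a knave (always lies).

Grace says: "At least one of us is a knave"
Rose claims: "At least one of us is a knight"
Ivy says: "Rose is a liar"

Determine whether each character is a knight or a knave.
Grace is a knight.
Rose is a knight.
Ivy is a knave.

Verification:
- Grace (knight) says "At least one of us is a knave" - this is TRUE because Ivy is a knave.
- Rose (knight) says "At least one of us is a knight" - this is TRUE because Grace and Rose are knights.
- Ivy (knave) says "Rose is a liar" - this is FALSE (a lie) because Rose is a knight.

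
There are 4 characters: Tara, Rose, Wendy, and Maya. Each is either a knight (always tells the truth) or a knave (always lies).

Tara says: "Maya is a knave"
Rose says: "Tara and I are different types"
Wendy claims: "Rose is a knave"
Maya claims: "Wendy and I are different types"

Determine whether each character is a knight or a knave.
Tara is a knave.
Rose is a knight.
Wendy is a knave.
Maya is a knight.

Verification:
- Tara (knave) says "Maya is a knave" - this is FALSE (a lie) because Maya is a knight.
- Rose (knight) says "Tara and I are different types" - this is TRUE because Rose is a knight and Tara is a knave.
- Wendy (knave) says "Rose is a knave" - this is FALSE (a lie) because Rose is a knight.
- Maya (knight) says "Wendy and I are different types" - this is TRUE because Maya is a knight and Wendy is a knave.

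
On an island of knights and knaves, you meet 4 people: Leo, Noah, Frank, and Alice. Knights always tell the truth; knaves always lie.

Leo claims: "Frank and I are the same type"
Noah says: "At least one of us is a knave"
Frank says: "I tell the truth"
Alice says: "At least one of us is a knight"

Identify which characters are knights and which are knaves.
Leo is a knave.
Noah is a knight.
Frank is a knight.
Alice is a knight.

Verification:
- Leo (knave) says "Frank and I are the same type" - this is FALSE (a lie) because Leo is a knave and Frank is a knight.
- Noah (knight) says "At least one of us is a knave" - this is TRUE because Leo is a knave.
- Frank (knight) says "I tell the truth" - this is TRUE because Frank is a knight.
- Alice (knight) says "At least one of us is a knight" - this is TRUE because Noah, Frank, and Alice are knights.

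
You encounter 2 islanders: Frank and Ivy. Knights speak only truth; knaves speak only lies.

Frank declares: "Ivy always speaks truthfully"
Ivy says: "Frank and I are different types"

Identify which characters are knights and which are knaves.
Frank is a knave.
Ivy is a knave.

Verification:
- Frank (knave) says "Ivy always speaks truthfully" - this is FALSE (a lie) because Ivy is a knave.
- Ivy (knave) says "Frank and I are different types" - this is FALSE (a lie) because Ivy is a knave and Frank is a knave.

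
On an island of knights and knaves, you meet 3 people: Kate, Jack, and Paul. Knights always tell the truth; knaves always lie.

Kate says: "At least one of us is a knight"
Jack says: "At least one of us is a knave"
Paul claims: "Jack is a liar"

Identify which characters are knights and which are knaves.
Kate is a knight.
Jack is a knight.
Paul is a knave.

Verification:
- Kate (knight) says "At least one of us is a knight" - this is TRUE because Kate and Jack are knights.
- Jack (knight) says "At least one of us is a knave" - this is TRUE because Paul is a knave.
- Paul (knave) says "Jack is a liar" - this is FALSE (a lie) because Jack is a knight.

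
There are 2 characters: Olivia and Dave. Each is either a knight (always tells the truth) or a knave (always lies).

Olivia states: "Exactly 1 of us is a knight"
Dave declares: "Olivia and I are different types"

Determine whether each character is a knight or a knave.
Olivia is a knave.
Dave is a knave.

Verification:
- Olivia (knave) says "Exactly 1 of us is a knight" - this is FALSE (a lie) because there are 0 knights.
- Dave (knave) says "Olivia and I are different types" - this is FALSE (a lie) because Dave is a knave and Olivia is a knave.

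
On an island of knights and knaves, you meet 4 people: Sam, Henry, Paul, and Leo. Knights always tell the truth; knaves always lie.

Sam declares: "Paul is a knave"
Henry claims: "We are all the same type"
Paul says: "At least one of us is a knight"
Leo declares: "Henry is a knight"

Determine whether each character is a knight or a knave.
Sam is a knave.
Henry is a knave.
Paul is a knight.
Leo is a knave.

Verification:
- Sam (knave) says "Paul is a knave" - this is FALSE (a lie) because Paul is a knight.
- Henry (knave) says "We are all the same type" - this is FALSE (a lie) because Paul is a knight and Sam, Henry, and Leo are knaves.
- Paul (knight) says "At least one of us is a knight" - this is TRUE because Paul is a knight.
- Leo (knave) says "Henry is a knight" - this is FALSE (a lie) because Henry is a knave.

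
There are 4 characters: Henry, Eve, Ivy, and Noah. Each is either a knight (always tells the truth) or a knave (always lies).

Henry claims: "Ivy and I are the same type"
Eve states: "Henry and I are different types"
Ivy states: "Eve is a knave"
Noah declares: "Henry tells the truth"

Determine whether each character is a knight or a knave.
Henry is a knave.
Eve is a knave.
Ivy is a knight.
Noah is a knave.

Verification:
- Henry (knave) says "Ivy and I are the same type" - this is FALSE (a lie) because Henry is a knave and Ivy is a knight.
- Eve (knave) says "Henry and I are different types" - this is FALSE (a lie) because Eve is a knave and Henry is a knave.
- Ivy (knight) says "Eve is a knave" - this is TRUE because Eve is a knave.
- Noah (knave) says "Henry tells the truth" - this is FALSE (a lie) because Henry is a knave.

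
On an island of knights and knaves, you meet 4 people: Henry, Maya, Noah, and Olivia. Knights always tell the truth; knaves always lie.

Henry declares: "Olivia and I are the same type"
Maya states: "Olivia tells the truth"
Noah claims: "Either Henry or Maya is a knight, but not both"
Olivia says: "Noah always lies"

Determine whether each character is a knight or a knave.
Henry is a knight.
Maya is a knight.
Noah is a knave.
Olivia is a knight.

Verification:
- Henry (knight) says "Olivia and I are the same type" - this is TRUE because Henry is a knight and Olivia is a knight.
- Maya (knight) says "Olivia tells the truth" - this is TRUE because Olivia is a knight.
- Noah (knave) says "Either Henry or Maya is a knight, but not both" - this is FALSE (a lie) because Henry is a knight and Maya is a knight.
- Olivia (knight) says "Noah always lies" - this is TRUE because Noah is a knave.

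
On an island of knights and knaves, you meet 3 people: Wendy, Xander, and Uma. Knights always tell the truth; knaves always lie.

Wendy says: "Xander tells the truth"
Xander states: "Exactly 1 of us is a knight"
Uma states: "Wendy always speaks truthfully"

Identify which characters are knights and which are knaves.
Wendy is a knave.
Xander is a knave.
Uma is a knave.

Verification:
- Wendy (knave) says "Xander tells the truth" - this is FALSE (a lie) because Xander is a knave.
- Xander (knave) says "Exactly 1 of us is a knight" - this is FALSE (a lie) because there are 0 knights.
- Uma (knave) says "Wendy always speaks truthfully" - this is FALSE (a lie) because Wendy is a knave.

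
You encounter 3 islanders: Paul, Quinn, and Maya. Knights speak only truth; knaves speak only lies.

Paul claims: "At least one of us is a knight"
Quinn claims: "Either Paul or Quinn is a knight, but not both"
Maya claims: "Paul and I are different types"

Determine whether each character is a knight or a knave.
Paul is a knave.
Quinn is a knave.
Maya is a knave.

Verification:
- Paul (knave) says "At least one of us is a knight" - this is FALSE (a lie) because no one is a knight.
- Quinn (knave) says "Either Paul or Quinn is a knight, but not both" - this is FALSE (a lie) because Paul is a knave and Quinn is a knave.
- Maya (knave) says "Paul and I are different types" - this is FALSE (a lie) because Maya is a knave and Paul is a knave.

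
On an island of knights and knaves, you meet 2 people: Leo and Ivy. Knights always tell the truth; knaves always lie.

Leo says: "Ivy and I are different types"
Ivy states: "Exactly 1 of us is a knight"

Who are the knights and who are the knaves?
Leo is a knave.
Ivy is a knave.

Verification:
- Leo (knave) says "Ivy and I are different types" - this is FALSE (a lie) because Leo is a knave and Ivy is a knave.
- Ivy (knave) says "Exactly 1 of us is a knight" - this is FALSE (a lie) because there are 0 knights.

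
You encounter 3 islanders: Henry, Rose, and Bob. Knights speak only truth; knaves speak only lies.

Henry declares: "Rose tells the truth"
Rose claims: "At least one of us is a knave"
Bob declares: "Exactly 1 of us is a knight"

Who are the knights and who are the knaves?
Henry is a knight.
Rose is a knight.
Bob is a knave.

Verification:
- Henry (knight) says "Rose tells the truth" - this is TRUE because Rose is a knight.
- Rose (knight) says "At least one of us is a knave" - this is TRUE because Bob is a knave.
- Bob (knave) says "Exactly 1 of us is a knight" - this is FALSE (a lie) because there are 2 knights.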